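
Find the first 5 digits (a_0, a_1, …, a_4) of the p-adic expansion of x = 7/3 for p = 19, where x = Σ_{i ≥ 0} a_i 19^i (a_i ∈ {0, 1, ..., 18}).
(a_0, …, a_4) = (15, 12, 12, 12, 12)

v_19(7/3) = 0 (numerator and denominator both coprime to 19), so x ∈ ℤ_19^×. Compute digits iteratively via a_i = x_i mod 19, x_{i+1} = (x_i − a_i)/19, with x_0 = x:
  x_0 = 7/3;  a_0 = 15;  x_1 = (x_0 − 15)/19 = -2/3
  x_1 = -2/3;  a_1 = 12;  x_2 = (x_1 − 12)/19 = -2/3
  x_2 = -2/3;  a_2 = 12;  x_3 = (x_2 − 12)/19 = -2/3
  x_3 = -2/3;  a_3 = 12;  x_4 = (x_3 − 12)/19 = -2/3
  x_4 = -2/3;  a_4 = 12;  x_5 = (x_4 − 12)/19 = -2/3
Digits: (15, 12, 12, 12, 12).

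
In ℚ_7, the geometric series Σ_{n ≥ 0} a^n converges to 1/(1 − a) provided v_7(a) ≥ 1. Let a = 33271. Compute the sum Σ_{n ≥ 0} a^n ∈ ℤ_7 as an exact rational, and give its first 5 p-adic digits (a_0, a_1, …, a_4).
Σ a^n = 1/(1 − a) = -1/33270;  first 5 digits = (1, 0, 0, 6, 6)

v_7(a) = 3 ≥ 1, so the series converges in ℤ_7 to 1/(1 − a) = 1/(1 − 33271) = -1/33270. Expand this rational in ℤ_7: compute digits iteratively via d_i = x_i mod 7, x_{i+1} = (x_i − d_i)/7. The first 5 digits are (1, 0, 0, 6, 6).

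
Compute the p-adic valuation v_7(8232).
v_7(8232) = 3

v_7(n) is the largest exponent k such that 7^k divides n. Factor out: 8232 = 7^3 · 24. (Sign doesn't affect v_p.) So v_7(8232) = 3.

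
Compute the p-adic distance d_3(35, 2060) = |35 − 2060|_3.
d_3(35, 2060) = 1/81

Step 1 — x − y = 35 − 2060 = -2025. Step 2 — v_3(-2025) = 4 (factor: -2025 = −(3^4 · 25); the sign does not affect v_p). Step 3 — |x − y|_3 = 3^{-4} = 1/81.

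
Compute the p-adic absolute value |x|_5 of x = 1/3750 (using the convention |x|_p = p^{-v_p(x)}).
|1/3750|_5 = 625

Step 1 — compute v_5(x) by factoring powers of 5 out of the numerator and denominator: v_5(1/3750) = -4. Step 2 — apply |x|_p = p^{-v_p(x)} = 5^{4} = 625.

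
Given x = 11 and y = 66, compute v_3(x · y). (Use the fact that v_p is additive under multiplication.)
v_3(726) = 1

v_p(x) = 0 (factor: 11 = 3^0 · 11); v_p(y) = 1 (factor: 66 = 3^1 · 22). Additivity: v_p(xy) = v_p(x) + v_p(y) = 0 + 1 = 1. (Direct check: xy = 726 = 3^1 · (242).)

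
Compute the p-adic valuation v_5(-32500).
v_5(-32500) = 4

v_5(n) is the largest exponent k such that 5^k divides n. Factor out: -32500 = -5^4 · 52. (Sign doesn't affect v_p.) So v_5(-32500) = 4.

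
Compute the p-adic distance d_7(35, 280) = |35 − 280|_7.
d_7(35, 280) = 1/49

Step 1 — x − y = 35 − 280 = -245. Step 2 — v_7(-245) = 2 (factor: -245 = −(7^2 · 5); the sign does not affect v_p). Step 3 — |x − y|_7 = 7^{-2} = 1/49.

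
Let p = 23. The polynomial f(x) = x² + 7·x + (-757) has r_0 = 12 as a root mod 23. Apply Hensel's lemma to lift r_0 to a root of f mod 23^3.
r_2 = 1599 (mod 12167)

Hensel: r_{i+1} = r_i − f(r_i)·(f′(r_i))^{-1} mod 23^{i+2}, f′(x) = 2x + 7. Iterate:
  r_0 = 12 (mod 23)
  r_1 = 12 (mod 529)
  r_2 = 1599 (mod 12167)
Final: r = 1599 satisfies f(r) ≡ 0 mod 23^3.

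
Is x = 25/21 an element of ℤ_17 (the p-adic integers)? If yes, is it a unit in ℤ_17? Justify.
x ∈ ℤ_17^× (unit); v_17(x) = 0

ℤ_17 = {x ∈ ℚ_17 : v_17(x) ≥ 0} and ℤ_17^× = {x ∈ ℤ_17 : v_17(x) = 0}. Here v_17(25/21) = v_17(num) − v_17(den) = 0; compare against these criteria.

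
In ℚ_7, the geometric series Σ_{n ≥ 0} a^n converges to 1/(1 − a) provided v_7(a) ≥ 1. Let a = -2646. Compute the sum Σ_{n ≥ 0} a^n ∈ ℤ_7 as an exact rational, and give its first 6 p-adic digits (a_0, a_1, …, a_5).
Σ a^n = 1/(1 − a) = 1/2647;  first 6 digits = (1, 0, 2, 6, 2, 3)

v_7(a) = 2 ≥ 1, so the series converges in ℤ_7 to 1/(1 − a) = 1/(1 − (-2646)) = 1/2647. Expand this rational in ℤ_7: compute digits iteratively via d_i = x_i mod 7, x_{i+1} = (x_i − d_i)/7. The first 6 digits are (1, 0, 2, 6, 2, 3).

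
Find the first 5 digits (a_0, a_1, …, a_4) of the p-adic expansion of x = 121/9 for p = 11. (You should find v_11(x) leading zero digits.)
(a_0, …, a_4) = (0, 0, 5, 2, 1)

v_11(121/9) = 2, so a_0 = ... = a_1 = 0. Factor out: x = 11^2 · u with u = 1/9 a unit in ℤ_11. Expand u iteratively via a_{v+i} = u_i mod 11, u_{i+1} = (u_i − a_{v+i})/11:
  u_0 = 1/9;  a_2 = 5;  u_1 = (u_0 − 5)/11 = -4/9
  u_1 = -4/9;  a_3 = 2;  u_2 = (u_1 − 2)/11 = -2/9
  u_2 = -2/9;  a_4 = 1;  u_3 = (u_2 − 1)/11 = -1/9
Digits: (0, 0, 5, 2, 1).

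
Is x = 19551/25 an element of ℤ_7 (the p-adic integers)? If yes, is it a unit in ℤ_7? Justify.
x ∈ ℤ_7 but not a unit; v_7(x) = 3 > 0

ℤ_7 = {x ∈ ℚ_7 : v_7(x) ≥ 0} and ℤ_7^× = {x ∈ ℤ_7 : v_7(x) = 0}. Here v_7(19551/25) = v_7(num) − v_7(den) = 3; compare against these criteria.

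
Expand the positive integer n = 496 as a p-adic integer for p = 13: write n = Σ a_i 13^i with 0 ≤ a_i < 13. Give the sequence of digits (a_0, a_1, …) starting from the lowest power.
(a_0, a_1, …) = (2, 12, 2)

Repeated division by 13 gives the digits low-to-high: 496 = 2 + 12·13^1 + 2·13^2. Digit sequence: (2, 12, 2).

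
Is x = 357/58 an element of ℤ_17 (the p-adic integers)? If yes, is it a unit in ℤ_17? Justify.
x ∈ ℤ_17 but not a unit; v_17(x) = 1 > 0

ℤ_17 = {x ∈ ℚ_17 : v_17(x) ≥ 0} and ℤ_17^× = {x ∈ ℤ_17 : v_17(x) = 0}. Here v_17(357/58) = v_17(num) − v_17(den) = 1; compare against these criteria.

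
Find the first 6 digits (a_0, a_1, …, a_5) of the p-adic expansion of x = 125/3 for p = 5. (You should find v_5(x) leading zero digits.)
(a_0, …, a_5) = (0, 0, 0, 2, 3, 1)

v_5(125/3) = 3, so a_0 = ... = a_2 = 0. Factor out: x = 5^3 · u with u = 1/3 a unit in ℤ_5. Expand u iteratively via a_{v+i} = u_i mod 5, u_{i+1} = (u_i − a_{v+i})/5:
  u_0 = 1/3;  a_3 = 2;  u_1 = (u_0 − 2)/5 = -1/3
  u_1 = -1/3;  a_4 = 3;  u_2 = (u_1 − 3)/5 = -2/3
  u_2 = -2/3;  a_5 = 1;  u_3 = (u_2 − 1)/5 = -1/3
Digits: (0, 0, 0, 2, 3, 1).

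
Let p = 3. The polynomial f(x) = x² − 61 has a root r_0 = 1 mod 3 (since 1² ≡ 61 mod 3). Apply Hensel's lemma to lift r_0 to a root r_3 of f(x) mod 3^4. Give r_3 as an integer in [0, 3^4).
r_3 = 40 (mod 81)

Hensel's recurrence: r_{i+1} = r_i − f(r_i)·(f′(r_i))^{-1} mod 3^{i+2}, with f′(x) = 2x. Iterate:
  r_0 = 1 (mod 3)
  r_1 = 4 (mod 9)
  r_2 = 13 (mod 27)
  r_3 = 40 (mod 81)
Final: r_3 = 40, and one checks f(r_3) ≡ 0 mod 3^4.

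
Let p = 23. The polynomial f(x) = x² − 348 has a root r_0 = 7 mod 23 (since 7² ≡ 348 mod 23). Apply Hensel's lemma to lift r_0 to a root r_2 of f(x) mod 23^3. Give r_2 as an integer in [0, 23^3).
r_2 = 2031 (mod 12167)

Hensel's recurrence: r_{i+1} = r_i − f(r_i)·(f′(r_i))^{-1} mod 23^{i+2}, with f′(x) = 2x. Iterate:
  r_0 = 7 (mod 23)
  r_1 = 444 (mod 529)
  r_2 = 2031 (mod 12167)
Final: r_2 = 2031, and one checks f(r_2) ≡ 0 mod 23^3.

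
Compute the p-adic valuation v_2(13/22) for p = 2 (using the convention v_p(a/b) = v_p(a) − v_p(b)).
v_2(13/22) = -1

Factor powers of 2 from the numerator and denominator of the reduced fraction: 13 = 2^0 · 13 and 22 = 2^1 · 11. Apply v_p(a/b) = v_p(a) − v_p(b): v_2(13/22) = 0 − 1 = -1.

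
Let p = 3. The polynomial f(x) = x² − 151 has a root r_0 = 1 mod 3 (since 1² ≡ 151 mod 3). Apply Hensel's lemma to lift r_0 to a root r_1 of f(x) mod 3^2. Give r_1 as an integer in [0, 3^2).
r_1 = 4 (mod 9)

Hensel's recurrence: r_{i+1} = r_i − f(r_i)·(f′(r_i))^{-1} mod 3^{i+2}, with f′(x) = 2x. Iterate:
  r_0 = 1 (mod 3)
  r_1 = 4 (mod 9)
Final: r_1 = 4, and one checks f(r_1) ≡ 0 mod 3^2.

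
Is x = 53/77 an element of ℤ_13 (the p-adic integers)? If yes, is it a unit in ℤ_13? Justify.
x ∈ ℤ_13^× (unit); v_13(x) = 0

ℤ_13 = {x ∈ ℚ_13 : v_13(x) ≥ 0} and ℤ_13^× = {x ∈ ℤ_13 : v_13(x) = 0}. Here v_13(53/77) = v_13(num) − v_13(den) = 0; compare against these criteria.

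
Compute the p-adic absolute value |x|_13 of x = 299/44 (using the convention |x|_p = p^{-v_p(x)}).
|299/44|_13 = 1/13

Step 1 — compute v_13(x) by factoring powers of 13 out of the numerator and denominator: v_13(299/44) = 1. Step 2 — apply |x|_p = p^{-v_p(x)} = 13^{-1} = 1/13.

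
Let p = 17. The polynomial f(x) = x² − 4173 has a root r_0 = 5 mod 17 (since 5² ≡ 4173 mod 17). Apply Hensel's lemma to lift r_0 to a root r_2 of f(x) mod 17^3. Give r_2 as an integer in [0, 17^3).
r_2 = 940 (mod 4913)

Hensel's recurrence: r_{i+1} = r_i − f(r_i)·(f′(r_i))^{-1} mod 17^{i+2}, with f′(x) = 2x. Iterate:
  r_0 = 5 (mod 17)
  r_1 = 73 (mod 289)
  r_2 = 940 (mod 4913)
Final: r_2 = 940, and one checks f(r_2) ≡ 0 mod 17^3.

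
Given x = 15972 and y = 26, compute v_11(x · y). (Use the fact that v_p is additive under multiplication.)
v_11(415272) = 3

v_p(x) = 3 (factor: 15972 = 11^3 · 12); v_p(y) = 0 (factor: 26 = 11^0 · 26). Additivity: v_p(xy) = v_p(x) + v_p(y) = 3 + 0 = 3. (Direct check: xy = 415272 = 11^3 · (312).)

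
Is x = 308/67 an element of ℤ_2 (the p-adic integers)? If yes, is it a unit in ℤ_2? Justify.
x ∈ ℤ_2 but not a unit; v_2(x) = 2 > 0

ℤ_2 = {x ∈ ℚ_2 : v_2(x) ≥ 0} and ℤ_2^× = {x ∈ ℤ_2 : v_2(x) = 0}. Here v_2(308/67) = v_2(num) − v_2(den) = 2; compare against these criteria.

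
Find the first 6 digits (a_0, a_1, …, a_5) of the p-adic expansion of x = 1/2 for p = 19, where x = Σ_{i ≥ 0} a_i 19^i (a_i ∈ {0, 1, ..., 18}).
(a_0, …, a_5) = (10, 9, 9, 9, 9, 9)

v_19(1/2) = 0 (numerator and denominator both coprime to 19), so x ∈ ℤ_19^×. Compute digits iteratively via a_i = x_i mod 19, x_{i+1} = (x_i − a_i)/19, with x_0 = x:
  x_0 = 1/2;  a_0 = 10;  x_1 = (x_0 − 10)/19 = -1/2
  x_1 = -1/2;  a_1 = 9;  x_2 = (x_1 − 9)/19 = -1/2
  x_2 = -1/2;  a_2 = 9;  x_3 = (x_2 − 9)/19 = -1/2
  x_3 = -1/2;  a_3 = 9;  x_4 = (x_3 − 9)/19 = -1/2
  x_4 = -1/2;  a_4 = 9;  x_5 = (x_4 − 9)/19 = -1/2
  x_5 = -1/2;  a_5 = 9;  x_6 = (x_5 − 9)/19 = -1/2
Digits: (10, 9, 9, 9, 9, 9).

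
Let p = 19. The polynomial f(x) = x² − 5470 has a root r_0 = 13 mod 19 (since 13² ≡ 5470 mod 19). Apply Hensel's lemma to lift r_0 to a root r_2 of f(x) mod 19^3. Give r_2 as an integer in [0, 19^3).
r_2 = 4896 (mod 6859)

Hensel's recurrence: r_{i+1} = r_i − f(r_i)·(f′(r_i))^{-1} mod 19^{i+2}, with f′(x) = 2x. Iterate:
  r_0 = 13 (mod 19)
  r_1 = 203 (mod 361)
  r_2 = 4896 (mod 6859)
Final: r_2 = 4896, and one checks f(r_2) ≡ 0 mod 19^3.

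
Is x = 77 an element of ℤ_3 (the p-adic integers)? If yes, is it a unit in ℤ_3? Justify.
x ∈ ℤ_3^× (unit); v_3(x) = 0

ℤ_3 = {x ∈ ℚ_3 : v_3(x) ≥ 0} and ℤ_3^× = {x ∈ ℤ_3 : v_3(x) = 0}. Here v_3(77) = v_3(num) − v_3(den) = 0; compare against these criteria.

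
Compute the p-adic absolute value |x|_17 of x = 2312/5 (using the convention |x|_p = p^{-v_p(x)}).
|2312/5|_17 = 1/289

Step 1 — compute v_17(x) by factoring powers of 17 out of the numerator and denominator: v_17(2312/5) = 2. Step 2 — apply |x|_p = p^{-v_p(x)} = 17^{-2} = 1/289.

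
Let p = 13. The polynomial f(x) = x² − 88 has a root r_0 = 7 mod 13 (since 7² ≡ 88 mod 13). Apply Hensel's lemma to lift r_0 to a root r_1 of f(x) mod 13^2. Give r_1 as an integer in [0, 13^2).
r_1 = 46 (mod 169)

Hensel's recurrence: r_{i+1} = r_i − f(r_i)·(f′(r_i))^{-1} mod 13^{i+2}, with f′(x) = 2x. Iterate:
  r_0 = 7 (mod 13)
  r_1 = 46 (mod 169)
Final: r_1 = 46, and one checks f(r_1) ≡ 0 mod 13^2.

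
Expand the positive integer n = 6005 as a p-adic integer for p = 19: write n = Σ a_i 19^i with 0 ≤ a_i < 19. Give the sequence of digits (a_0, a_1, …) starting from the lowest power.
(a_0, a_1, …) = (1, 12, 16)

Repeated division by 19 gives the digits low-to-high: 6005 = 1 + 12·19^1 + 16·19^2. Digit sequence: (1, 12, 16).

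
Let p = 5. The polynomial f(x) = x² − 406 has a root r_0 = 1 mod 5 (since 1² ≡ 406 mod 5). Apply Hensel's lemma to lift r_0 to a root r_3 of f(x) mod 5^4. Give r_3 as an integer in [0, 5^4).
r_3 = 216 (mod 625)

Hensel's recurrence: r_{i+1} = r_i − f(r_i)·(f′(r_i))^{-1} mod 5^{i+2}, with f′(x) = 2x. Iterate:
  r_0 = 1 (mod 5)
  r_1 = 16 (mod 25)
  r_2 = 91 (mod 125)
  r_3 = 216 (mod 625)
Final: r_3 = 216, and one checks f(r_3) ≡ 0 mod 5^4.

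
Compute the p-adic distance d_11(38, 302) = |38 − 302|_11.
d_11(38, 302) = 1/11

Step 1 — x − y = 38 − 302 = -264. Step 2 — v_11(-264) = 1 (factor: -264 = −(11^1 · 24); the sign does not affect v_p). Step 3 — |x − y|_11 = 11^{-1} = 1/11.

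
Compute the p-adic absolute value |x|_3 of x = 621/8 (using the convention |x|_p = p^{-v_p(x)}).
|621/8|_3 = 1/27

Step 1 — compute v_3(x) by factoring powers of 3 out of the numerator and denominator: v_3(621/8) = 3. Step 2 — apply |x|_p = p^{-v_p(x)} = 3^{-3} = 1/27.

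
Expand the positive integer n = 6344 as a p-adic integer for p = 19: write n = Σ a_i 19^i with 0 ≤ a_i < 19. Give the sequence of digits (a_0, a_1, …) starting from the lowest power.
(a_0, a_1, …) = (17, 10, 17)

Repeated division by 19 gives the digits low-to-high: 6344 = 17 + 10·19^1 + 17·19^2. Digit sequence: (17, 10, 17).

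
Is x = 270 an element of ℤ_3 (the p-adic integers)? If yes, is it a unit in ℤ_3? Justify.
x ∈ ℤ_3 but not a unit; v_3(x) = 3 > 0

ℤ_3 = {x ∈ ℚ_3 : v_3(x) ≥ 0} and ℤ_3^× = {x ∈ ℤ_3 : v_3(x) = 0}. Here v_3(270) = v_3(num) − v_3(den) = 3; compare against these criteria.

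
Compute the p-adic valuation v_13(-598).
v_13(-598) = 1

v_13(n) is the largest exponent k such that 13^k divides n. Factor out: -598 = -13^1 · 46. (Sign doesn't affect v_p.) So v_13(-598) = 1.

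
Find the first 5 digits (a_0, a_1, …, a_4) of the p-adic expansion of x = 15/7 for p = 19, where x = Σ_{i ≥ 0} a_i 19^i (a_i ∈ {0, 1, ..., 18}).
(a_0, …, a_4) = (13, 13, 2, 8, 5)

v_19(15/7) = 0 (numerator and denominator both coprime to 19), so x ∈ ℤ_19^×. Compute digits iteratively via a_i = x_i mod 19, x_{i+1} = (x_i − a_i)/19, with x_0 = x:
  x_0 = 15/7;  a_0 = 13;  x_1 = (x_0 − 13)/19 = -4/7
  x_1 = -4/7;  a_1 = 13;  x_2 = (x_1 − 13)/19 = -5/7
  x_2 = -5/7;  a_2 = 2;  x_3 = (x_2 − 2)/19 = -1/7
  x_3 = -1/7;  a_3 = 8;  x_4 = (x_3 − 8)/19 = -3/7
  x_4 = -3/7;  a_4 = 5;  x_5 = (x_4 − 5)/19 = -2/7
Digits: (13, 13, 2, 8, 5).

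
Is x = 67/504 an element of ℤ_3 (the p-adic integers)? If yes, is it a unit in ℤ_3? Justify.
x ∉ ℤ_3 (v_3(x) = -2 < 0)

ℤ_3 = {x ∈ ℚ_3 : v_3(x) ≥ 0} and ℤ_3^× = {x ∈ ℤ_3 : v_3(x) = 0}. Here v_3(67/504) = v_3(num) − v_3(den) = -2; compare against these criteria.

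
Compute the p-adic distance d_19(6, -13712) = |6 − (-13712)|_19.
d_19(6, -13712) = 1/6859

Step 1 — x − y = 6 − (-13712) = 13718. Step 2 — v_19(13718) = 3 (factor: 13718 = (19^3 · 2); the sign does not affect v_p). Step 3 — |x − y|_19 = 19^{-3} = 1/6859.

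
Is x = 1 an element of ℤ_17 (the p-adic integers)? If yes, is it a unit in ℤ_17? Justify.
x ∈ ℤ_17^× (unit); v_17(x) = 0

ℤ_17 = {x ∈ ℚ_17 : v_17(x) ≥ 0} and ℤ_17^× = {x ∈ ℤ_17 : v_17(x) = 0}. Here v_17(1) = v_17(num) − v_17(den) = 0; compare against these criteria.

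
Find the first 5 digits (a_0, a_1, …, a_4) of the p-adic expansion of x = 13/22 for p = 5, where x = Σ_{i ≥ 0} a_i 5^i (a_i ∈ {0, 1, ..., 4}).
(a_0, …, a_4) = (4, 0, 1, 0, 2)

v_5(13/22) = 0 (numerator and denominator both coprime to 5), so x ∈ ℤ_5^×. Compute digits iteratively via a_i = x_i mod 5, x_{i+1} = (x_i − a_i)/5, with x_0 = x:
  x_0 = 13/22;  a_0 = 4;  x_1 = (x_0 − 4)/5 = -15/22
  x_1 = -15/22;  a_1 = 0;  x_2 = (x_1 − 0)/5 = -3/22
  x_2 = -3/22;  a_2 = 1;  x_3 = (x_2 − 1)/5 = -5/22
  x_3 = -5/22;  a_3 = 0;  x_4 = (x_3 − 0)/5 = -1/22
  x_4 = -1/22;  a_4 = 2;  x_5 = (x_4 − 2)/5 = -9/22
Digits: (4, 0, 1, 0, 2).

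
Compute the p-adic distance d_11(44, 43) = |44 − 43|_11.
d_11(44, 43) = 1

Step 1 — x − y = 44 − 43 = 1. Step 2 — v_11(1) = 0 (factor: 1 = (11^0 · 1); the sign does not affect v_p). Step 3 — |x − y|_11 = 11^{0} = 1.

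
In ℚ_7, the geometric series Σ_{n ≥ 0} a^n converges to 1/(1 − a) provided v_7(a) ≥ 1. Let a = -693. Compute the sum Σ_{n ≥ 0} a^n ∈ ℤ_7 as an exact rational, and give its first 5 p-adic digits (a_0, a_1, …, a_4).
Σ a^n = 1/(1 − a) = 1/694;  first 5 digits = (1, 6, 0, 4, 4)

v_7(a) = 1 ≥ 1, so the series converges in ℤ_7 to 1/(1 − a) = 1/(1 − (-693)) = 1/694. Expand this rational in ℤ_7: compute digits iteratively via d_i = x_i mod 7, x_{i+1} = (x_i − d_i)/7. The first 5 digits are (1, 6, 0, 4, 4).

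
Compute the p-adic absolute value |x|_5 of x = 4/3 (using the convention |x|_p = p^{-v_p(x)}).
|4/3|_5 = 1

Step 1 — compute v_5(x) by factoring powers of 5 out of the numerator and denominator: v_5(4/3) = 0. Step 2 — apply |x|_p = p^{-v_p(x)} = 5^{0} = 1.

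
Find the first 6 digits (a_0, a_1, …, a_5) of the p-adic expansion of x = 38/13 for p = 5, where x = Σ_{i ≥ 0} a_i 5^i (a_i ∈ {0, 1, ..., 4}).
(a_0, …, a_5) = (1, 0, 2, 0, 3, 4)

v_5(38/13) = 0 (numerator and denominator both coprime to 5), so x ∈ ℤ_5^×. Compute digits iteratively via a_i = x_i mod 5, x_{i+1} = (x_i − a_i)/5, with x_0 = x:
  x_0 = 38/13;  a_0 = 1;  x_1 = (x_0 − 1)/5 = 5/13
  x_1 = 5/13;  a_1 = 0;  x_2 = (x_1 − 0)/5 = 1/13
  x_2 = 1/13;  a_2 = 2;  x_3 = (x_2 − 2)/5 = -5/13
  x_3 = -5/13;  a_3 = 0;  x_4 = (x_3 − 0)/5 = -1/13
  x_4 = -1/13;  a_4 = 3;  x_5 = (x_4 − 3)/5 = -8/13
  x_5 = -8/13;  a_5 = 4;  x_6 = (x_5 − 4)/5 = -12/13
Digits: (1, 0, 2, 0, 3, 4).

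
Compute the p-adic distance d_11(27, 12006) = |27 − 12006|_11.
d_11(27, 12006) = 1/1331

Step 1 — x − y = 27 − 12006 = -11979. Step 2 — v_11(-11979) = 3 (factor: -11979 = −(11^3 · 9); the sign does not affect v_p). Step 3 — |x − y|_11 = 11^{-3} = 1/1331.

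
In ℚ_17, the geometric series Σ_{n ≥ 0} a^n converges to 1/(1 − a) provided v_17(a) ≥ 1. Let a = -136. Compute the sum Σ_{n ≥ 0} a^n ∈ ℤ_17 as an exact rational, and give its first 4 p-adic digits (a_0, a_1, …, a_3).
Σ a^n = 1/(1 − a) = 1/137;  first 4 digits = (1, 9, 12, 1)

v_17(a) = 1 ≥ 1, so the series converges in ℤ_17 to 1/(1 − a) = 1/(1 − (-136)) = 1/137. Expand this rational in ℤ_17: compute digits iteratively via d_i = x_i mod 17, x_{i+1} = (x_i − d_i)/17. The first 4 digits are (1, 9, 12, 1).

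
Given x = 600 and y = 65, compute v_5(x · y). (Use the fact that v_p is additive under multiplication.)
v_5(39000) = 3

v_p(x) = 2 (factor: 600 = 5^2 · 24); v_p(y) = 1 (factor: 65 = 5^1 · 13). Additivity: v_p(xy) = v_p(x) + v_p(y) = 2 + 1 = 3. (Direct check: xy = 39000 = 5^3 · (312).)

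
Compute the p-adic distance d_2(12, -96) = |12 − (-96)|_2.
d_2(12, -96) = 1/4

Step 1 — x − y = 12 − (-96) = 108. Step 2 — v_2(108) = 2 (factor: 108 = (2^2 · 27); the sign does not affect v_p). Step 3 — |x − y|_2 = 2^{-2} = 1/4.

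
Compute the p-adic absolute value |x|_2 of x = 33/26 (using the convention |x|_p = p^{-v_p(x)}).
|33/26|_2 = 2

Step 1 — compute v_2(x) by factoring powers of 2 out of the numerator and denominator: v_2(33/26) = -1. Step 2 — apply |x|_p = p^{-v_p(x)} = 2^{1} = 2.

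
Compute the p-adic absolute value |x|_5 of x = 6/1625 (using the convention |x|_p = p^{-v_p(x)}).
|6/1625|_5 = 125

Step 1 — compute v_5(x) by factoring powers of 5 out of the numerator and denominator: v_5(6/1625) = -3. Step 2 — apply |x|_p = p^{-v_p(x)} = 5^{3} = 125.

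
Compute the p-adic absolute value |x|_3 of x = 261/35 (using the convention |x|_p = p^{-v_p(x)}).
|261/35|_3 = 1/9

Step 1 — compute v_3(x) by factoring powers of 3 out of the numerator and denominator: v_3(261/35) = 2. Step 2 — apply |x|_p = p^{-v_p(x)} = 3^{-2} = 1/9.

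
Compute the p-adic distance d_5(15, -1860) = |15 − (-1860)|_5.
d_5(15, -1860) = 1/625

Step 1 — x − y = 15 − (-1860) = 1875. Step 2 — v_5(1875) = 4 (factor: 1875 = (5^4 · 3); the sign does not affect v_p). Step 3 — |x − y|_5 = 5^{-4} = 1/625.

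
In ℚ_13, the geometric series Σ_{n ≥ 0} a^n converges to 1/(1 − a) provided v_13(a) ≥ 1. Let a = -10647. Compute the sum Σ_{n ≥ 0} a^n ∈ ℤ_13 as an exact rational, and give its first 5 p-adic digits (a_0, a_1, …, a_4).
Σ a^n = 1/(1 − a) = 1/10648;  first 5 digits = (1, 0, 2, 8, 3)

v_13(a) = 2 ≥ 1, so the series converges in ℤ_13 to 1/(1 − a) = 1/(1 − (-10647)) = 1/10648. Expand this rational in ℤ_13: compute digits iteratively via d_i = x_i mod 13, x_{i+1} = (x_i − d_i)/13. The first 5 digits are (1, 0, 2, 8, 3).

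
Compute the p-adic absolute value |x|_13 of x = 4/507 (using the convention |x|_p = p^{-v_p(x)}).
|4/507|_13 = 169

Step 1 — compute v_13(x) by factoring powers of 13 out of the numerator and denominator: v_13(4/507) = -2. Step 2 — apply |x|_p = p^{-v_p(x)} = 13^{2} = 169.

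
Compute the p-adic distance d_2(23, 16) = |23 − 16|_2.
d_2(23, 16) = 1

Step 1 — x − y = 23 − 16 = 7. Step 2 — v_2(7) = 0 (factor: 7 = (2^0 · 7); the sign does not affect v_p). Step 3 — |x − y|_2 = 2^{0} = 1.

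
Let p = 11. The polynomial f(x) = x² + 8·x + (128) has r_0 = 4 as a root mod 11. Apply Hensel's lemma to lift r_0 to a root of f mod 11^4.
r_3 = 12214 (mod 14641)

Hensel: r_{i+1} = r_i − f(r_i)·(f′(r_i))^{-1} mod 11^{i+2}, f′(x) = 2x + 8. Iterate:
  r_0 = 4 (mod 11)
  r_1 = 114 (mod 121)
  r_2 = 235 (mod 1331)
  r_3 = 12214 (mod 14641)
Final: r = 12214 satisfies f(r) ≡ 0 mod 11^4.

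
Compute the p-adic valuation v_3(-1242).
v_3(-1242) = 3

v_3(n) is the largest exponent k such that 3^k divides n. Factor out: -1242 = -3^3 · 46. (Sign doesn't affect v_p.) So v_3(-1242) = 3.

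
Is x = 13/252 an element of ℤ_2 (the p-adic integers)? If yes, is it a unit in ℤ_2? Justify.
x ∉ ℤ_2 (v_2(x) = -2 < 0)

ℤ_2 = {x ∈ ℚ_2 : v_2(x) ≥ 0} and ℤ_2^× = {x ∈ ℤ_2 : v_2(x) = 0}. Here v_2(13/252) = v_2(num) − v_2(den) = -2; compare against these criteria.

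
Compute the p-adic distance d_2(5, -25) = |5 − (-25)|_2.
d_2(5, -25) = 1/2

Step 1 — x − y = 5 − (-25) = 30. Step 2 — v_2(30) = 1 (factor: 30 = (2^1 · 15); the sign does not affect v_p). Step 3 — |x − y|_2 = 2^{-1} = 1/2.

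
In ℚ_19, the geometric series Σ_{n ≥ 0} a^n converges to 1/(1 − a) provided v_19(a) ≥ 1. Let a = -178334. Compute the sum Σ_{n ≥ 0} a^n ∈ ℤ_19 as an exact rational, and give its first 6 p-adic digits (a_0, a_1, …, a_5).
Σ a^n = 1/(1 − a) = 1/178335;  first 6 digits = (1, 0, 0, 12, 17, 18)

v_19(a) = 3 ≥ 1, so the series converges in ℤ_19 to 1/(1 − a) = 1/(1 − (-178334)) = 1/178335. Expand this rational in ℤ_19: compute digits iteratively via d_i = x_i mod 19, x_{i+1} = (x_i − d_i)/19. The first 6 digits are (1, 0, 0, 12, 17, 18).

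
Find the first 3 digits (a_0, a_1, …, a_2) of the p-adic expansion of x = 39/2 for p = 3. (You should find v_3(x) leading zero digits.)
(a_0, …, a_2) = (0, 2, 0)

v_3(39/2) = 1, so a_0 = ... = a_0 = 0. Factor out: x = 3^1 · u with u = 13/2 a unit in ℤ_3. Expand u iteratively via a_{v+i} = u_i mod 3, u_{i+1} = (u_i − a_{v+i})/3:
  u_0 = 13/2;  a_1 = 2;  u_1 = (u_0 − 2)/3 = 3/2
  u_1 = 3/2;  a_2 = 0;  u_2 = (u_1 − 0)/3 = 1/2
Digits: (0, 2, 0).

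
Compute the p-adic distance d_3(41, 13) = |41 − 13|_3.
d_3(41, 13) = 1

Step 1 — x − y = 41 − 13 = 28. Step 2 — v_3(28) = 0 (factor: 28 = (3^0 · 28); the sign does not affect v_p). Step 3 — |x − y|_3 = 3^{0} = 1.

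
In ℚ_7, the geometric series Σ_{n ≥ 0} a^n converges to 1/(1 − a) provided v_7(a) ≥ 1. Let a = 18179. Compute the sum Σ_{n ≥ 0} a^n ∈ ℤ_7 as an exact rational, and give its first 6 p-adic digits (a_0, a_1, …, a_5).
Σ a^n = 1/(1 − a) = -1/18178;  first 6 digits = (1, 0, 0, 4, 0, 1)

v_7(a) = 3 ≥ 1, so the series converges in ℤ_7 to 1/(1 − a) = 1/(1 − 18179) = -1/18178. Expand this rational in ℤ_7: compute digits iteratively via d_i = x_i mod 7, x_{i+1} = (x_i − d_i)/7. The first 6 digits are (1, 0, 0, 4, 0, 1).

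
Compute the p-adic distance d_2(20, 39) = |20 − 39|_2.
d_2(20, 39) = 1

Step 1 — x − y = 20 − 39 = -19. Step 2 — v_2(-19) = 0 (factor: -19 = −(2^0 · 19); the sign does not affect v_p). Step 3 — |x − y|_2 = 2^{0} = 1.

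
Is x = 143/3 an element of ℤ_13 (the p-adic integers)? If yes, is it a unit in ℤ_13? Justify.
x ∈ ℤ_13 but not a unit; v_13(x) = 1 > 0

ℤ_13 = {x ∈ ℚ_13 : v_13(x) ≥ 0} and ℤ_13^× = {x ∈ ℤ_13 : v_13(x) = 0}. Here v_13(143/3) = v_13(num) − v_13(den) = 1; compare against these criteria.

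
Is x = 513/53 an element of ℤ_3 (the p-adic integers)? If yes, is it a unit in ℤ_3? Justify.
x ∈ ℤ_3 but not a unit; v_3(x) = 3 > 0

ℤ_3 = {x ∈ ℚ_3 : v_3(x) ≥ 0} and ℤ_3^× = {x ∈ ℤ_3 : v_3(x) = 0}. Here v_3(513/53) = v_3(num) − v_3(den) = 3; compare against these criteria.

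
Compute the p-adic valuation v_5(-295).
v_5(-295) = 1

v_5(n) is the largest exponent k such that 5^k divides n. Factor out: -295 = -5^1 · 59. (Sign doesn't affect v_p.) So v_5(-295) = 1.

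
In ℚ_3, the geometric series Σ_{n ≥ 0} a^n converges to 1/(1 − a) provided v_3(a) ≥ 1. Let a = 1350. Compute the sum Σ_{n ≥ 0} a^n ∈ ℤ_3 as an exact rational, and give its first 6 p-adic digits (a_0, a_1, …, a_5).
Σ a^n = 1/(1 − a) = -1/1349;  first 6 digits = (1, 0, 0, 2, 1, 2)

v_3(a) = 3 ≥ 1, so the series converges in ℤ_3 to 1/(1 − a) = 1/(1 − 1350) = -1/1349. Expand this rational in ℤ_3: compute digits iteratively via d_i = x_i mod 3, x_{i+1} = (x_i − d_i)/3. The first 6 digits are (1, 0, 0, 2, 1, 2).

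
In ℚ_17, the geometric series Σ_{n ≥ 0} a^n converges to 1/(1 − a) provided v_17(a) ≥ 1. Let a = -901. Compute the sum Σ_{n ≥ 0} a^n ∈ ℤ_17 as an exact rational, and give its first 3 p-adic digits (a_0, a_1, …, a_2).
Σ a^n = 1/(1 − a) = 1/902;  first 3 digits = (1, 15, 0)

v_17(a) = 1 ≥ 1, so the series converges in ℤ_17 to 1/(1 − a) = 1/(1 − (-901)) = 1/902. Expand this rational in ℤ_17: compute digits iteratively via d_i = x_i mod 17, x_{i+1} = (x_i − d_i)/17. The first 3 digits are (1, 15, 0).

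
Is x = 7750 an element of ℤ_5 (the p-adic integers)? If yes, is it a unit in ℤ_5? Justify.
x ∈ ℤ_5 but not a unit; v_5(x) = 3 > 0

ℤ_5 = {x ∈ ℚ_5 : v_5(x) ≥ 0} and ℤ_5^× = {x ∈ ℤ_5 : v_5(x) = 0}. Here v_5(7750) = v_5(num) − v_5(den) = 3; compare against these criteria.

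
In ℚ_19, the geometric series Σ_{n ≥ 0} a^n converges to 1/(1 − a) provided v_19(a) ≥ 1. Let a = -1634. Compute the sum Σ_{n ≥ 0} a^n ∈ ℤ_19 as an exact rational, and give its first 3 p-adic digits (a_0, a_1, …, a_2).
Σ a^n = 1/(1 − a) = 1/1635;  first 3 digits = (1, 9, 0)

v_19(a) = 1 ≥ 1, so the series converges in ℤ_19 to 1/(1 − a) = 1/(1 − (-1634)) = 1/1635. Expand this rational in ℤ_19: compute digits iteratively via d_i = x_i mod 19, x_{i+1} = (x_i − d_i)/19. The first 3 digits are (1, 9, 0).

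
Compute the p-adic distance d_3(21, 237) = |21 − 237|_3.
d_3(21, 237) = 1/27

Step 1 — x − y = 21 − 237 = -216. Step 2 — v_3(-216) = 3 (factor: -216 = −(3^3 · 8); the sign does not affect v_p). Step 3 — |x − y|_3 = 3^{-3} = 1/27.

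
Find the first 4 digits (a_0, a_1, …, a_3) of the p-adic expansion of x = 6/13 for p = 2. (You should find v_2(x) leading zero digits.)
(a_0, …, a_3) = (0, 1, 1, 1)

v_2(6/13) = 1, so a_0 = ... = a_0 = 0. Factor out: x = 2^1 · u with u = 3/13 a unit in ℤ_2. Expand u iteratively via a_{v+i} = u_i mod 2, u_{i+1} = (u_i − a_{v+i})/2:
  u_0 = 3/13;  a_1 = 1;  u_1 = (u_0 − 1)/2 = -5/13
  u_1 = -5/13;  a_2 = 1;  u_2 = (u_1 − 1)/2 = -9/13
  u_2 = -9/13;  a_3 = 1;  u_3 = (u_2 − 1)/2 = -11/13
Digits: (0, 1, 1, 1).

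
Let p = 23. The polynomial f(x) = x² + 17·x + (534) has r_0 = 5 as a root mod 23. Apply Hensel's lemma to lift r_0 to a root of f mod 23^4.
r_3 = 243713 (mod 279841)

Hensel: r_{i+1} = r_i − f(r_i)·(f′(r_i))^{-1} mod 23^{i+2}, f′(x) = 2x + 17. Iterate:
  r_0 = 5 (mod 23)
  r_1 = 373 (mod 529)
  r_2 = 373 (mod 12167)
  r_3 = 243713 (mod 279841)
Final: r = 243713 satisfies f(r) ≡ 0 mod 23^4.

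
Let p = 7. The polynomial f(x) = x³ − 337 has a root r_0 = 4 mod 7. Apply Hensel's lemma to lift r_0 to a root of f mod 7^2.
r_1 = 25 (mod 49)

Hensel: r_{i+1} = r_i − f(r_i)/f′(r_i) mod 7^{i+2}, where f′(x) = 3x². Iterate:
  r_0 = 4 (mod 7)
  r_1 = 25 (mod 49)
Final: r = 25 with f(r) ≡ 0 mod 7^2.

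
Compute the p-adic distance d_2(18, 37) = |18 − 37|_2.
d_2(18, 37) = 1

Step 1 — x − y = 18 − 37 = -19. Step 2 — v_2(-19) = 0 (factor: -19 = −(2^0 · 19); the sign does not affect v_p). Step 3 — |x − y|_2 = 2^{0} = 1.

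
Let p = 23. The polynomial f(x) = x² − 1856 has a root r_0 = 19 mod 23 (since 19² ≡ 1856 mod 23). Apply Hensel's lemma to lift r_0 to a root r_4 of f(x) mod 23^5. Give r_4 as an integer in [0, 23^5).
r_4 = 2214689 (mod 6436343)

Hensel's recurrence: r_{i+1} = r_i − f(r_i)·(f′(r_i))^{-1} mod 23^{i+2}, with f′(x) = 2x. Iterate:
  r_0 = 19 (mod 23)
  r_1 = 295 (mod 529)
  r_2 = 295 (mod 12167)
  r_3 = 255802 (mod 279841)
  r_4 = 2214689 (mod 6436343)
Final: r_4 = 2214689, and one checks f(r_4) ≡ 0 mod 23^5.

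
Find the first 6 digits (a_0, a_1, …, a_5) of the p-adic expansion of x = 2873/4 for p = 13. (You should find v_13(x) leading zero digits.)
(a_0, …, a_5) = (0, 0, 1, 10, 9, 9)

v_13(2873/4) = 2, so a_0 = ... = a_1 = 0. Factor out: x = 13^2 · u with u = 17/4 a unit in ℤ_13. Expand u iteratively via a_{v+i} = u_i mod 13, u_{i+1} = (u_i − a_{v+i})/13:
  u_0 = 17/4;  a_2 = 1;  u_1 = (u_0 − 1)/13 = 1/4
  u_1 = 1/4;  a_3 = 10;  u_2 = (u_1 − 10)/13 = -3/4
  u_2 = -3/4;  a_4 = 9;  u_3 = (u_2 − 9)/13 = -3/4
  u_3 = -3/4;  a_5 = 9;  u_4 = (u_3 − 9)/13 = -3/4
Digits: (0, 0, 1, 10, 9, 9).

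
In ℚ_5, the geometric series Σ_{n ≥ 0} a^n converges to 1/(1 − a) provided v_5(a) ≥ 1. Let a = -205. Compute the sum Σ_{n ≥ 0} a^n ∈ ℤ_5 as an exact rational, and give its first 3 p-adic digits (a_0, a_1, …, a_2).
Σ a^n = 1/(1 − a) = 1/206;  first 3 digits = (1, 4, 2)

v_5(a) = 1 ≥ 1, so the series converges in ℤ_5 to 1/(1 − a) = 1/(1 − (-205)) = 1/206. Expand this rational in ℤ_5: compute digits iteratively via d_i = x_i mod 5, x_{i+1} = (x_i − d_i)/5. The first 3 digits are (1, 4, 2).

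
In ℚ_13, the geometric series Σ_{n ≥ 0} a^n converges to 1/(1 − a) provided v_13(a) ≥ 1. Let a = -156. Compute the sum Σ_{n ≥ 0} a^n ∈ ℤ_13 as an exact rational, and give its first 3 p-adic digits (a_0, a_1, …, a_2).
Σ a^n = 1/(1 − a) = 1/157;  first 3 digits = (1, 1, 0)

v_13(a) = 1 ≥ 1, so the series converges in ℤ_13 to 1/(1 − a) = 1/(1 − (-156)) = 1/157. Expand this rational in ℤ_13: compute digits iteratively via d_i = x_i mod 13, x_{i+1} = (x_i − d_i)/13. The first 3 digits are (1, 1, 0).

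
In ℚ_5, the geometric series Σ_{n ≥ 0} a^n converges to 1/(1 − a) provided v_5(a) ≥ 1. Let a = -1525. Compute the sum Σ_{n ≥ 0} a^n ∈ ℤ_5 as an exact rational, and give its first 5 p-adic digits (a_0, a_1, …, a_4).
Σ a^n = 1/(1 − a) = 1/1526;  first 5 digits = (1, 0, 4, 2, 3)

v_5(a) = 2 ≥ 1, so the series converges in ℤ_5 to 1/(1 − a) = 1/(1 − (-1525)) = 1/1526. Expand this rational in ℤ_5: compute digits iteratively via d_i = x_i mod 5, x_{i+1} = (x_i − d_i)/5. The first 5 digits are (1, 0, 4, 2, 3).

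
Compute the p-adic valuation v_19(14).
v_19(14) = 0

v_19(n) is the largest exponent k such that 19^k divides n. Factor out: 14 = 19^0 · 14. (Sign doesn't affect v_p.) So v_19(14) = 0.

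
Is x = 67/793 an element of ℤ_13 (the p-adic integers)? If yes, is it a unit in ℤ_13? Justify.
x ∉ ℤ_13 (v_13(x) = -1 < 0)

ℤ_13 = {x ∈ ℚ_13 : v_13(x) ≥ 0} and ℤ_13^× = {x ∈ ℤ_13 : v_13(x) = 0}. Here v_13(67/793) = v_13(num) − v_13(den) = -1; compare against these criteria.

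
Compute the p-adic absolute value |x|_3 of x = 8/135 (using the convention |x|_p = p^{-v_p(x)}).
|8/135|_3 = 27

Step 1 — compute v_3(x) by factoring powers of 3 out of the numerator and denominator: v_3(8/135) = -3. Step 2 — apply |x|_p = p^{-v_p(x)} = 3^{3} = 27.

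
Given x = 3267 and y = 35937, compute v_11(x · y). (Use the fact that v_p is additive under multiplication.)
v_11(117406179) = 5

v_p(x) = 2 (factor: 3267 = 11^2 · 27); v_p(y) = 3 (factor: 35937 = 11^3 · 27). Additivity: v_p(xy) = v_p(x) + v_p(y) = 2 + 3 = 5. (Direct check: xy = 117406179 = 11^5 · (729).)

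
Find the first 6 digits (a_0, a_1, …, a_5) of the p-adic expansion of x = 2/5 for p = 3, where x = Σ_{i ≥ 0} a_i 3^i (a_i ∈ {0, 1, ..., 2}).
(a_0, …, a_5) = (1, 1, 2, 1, 0, 1)

v_3(2/5) = 0 (numerator and denominator both coprime to 3), so x ∈ ℤ_3^×. Compute digits iteratively via a_i = x_i mod 3, x_{i+1} = (x_i − a_i)/3, with x_0 = x:
  x_0 = 2/5;  a_0 = 1;  x_1 = (x_0 − 1)/3 = -1/5
  x_1 = -1/5;  a_1 = 1;  x_2 = (x_1 − 1)/3 = -2/5
  x_2 = -2/5;  a_2 = 2;  x_3 = (x_2 − 2)/3 = -4/5
  x_3 = -4/5;  a_3 = 1;  x_4 = (x_3 − 1)/3 = -3/5
  x_4 = -3/5;  a_4 = 0;  x_5 = (x_4 − 0)/3 = -1/5
  x_5 = -1/5;  a_5 = 1;  x_6 = (x_5 − 1)/3 = -2/5
Digits: (1, 1, 2, 1, 0, 1).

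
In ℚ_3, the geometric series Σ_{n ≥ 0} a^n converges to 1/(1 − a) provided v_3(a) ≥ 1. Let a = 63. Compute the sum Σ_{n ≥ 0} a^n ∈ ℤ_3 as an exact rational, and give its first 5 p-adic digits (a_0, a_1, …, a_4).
Σ a^n = 1/(1 − a) = -1/62;  first 5 digits = (1, 0, 1, 2, 1)

v_3(a) = 2 ≥ 1, so the series converges in ℤ_3 to 1/(1 − a) = 1/(1 − 63) = -1/62. Expand this rational in ℤ_3: compute digits iteratively via d_i = x_i mod 3, x_{i+1} = (x_i − d_i)/3. The first 5 digits are (1, 0, 1, 2, 1).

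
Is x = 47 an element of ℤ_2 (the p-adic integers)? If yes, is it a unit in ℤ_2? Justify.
x ∈ ℤ_2^× (unit); v_2(x) = 0

ℤ_2 = {x ∈ ℚ_2 : v_2(x) ≥ 0} and ℤ_2^× = {x ∈ ℤ_2 : v_2(x) = 0}. Here v_2(47) = v_2(num) − v_2(den) = 0; compare against these criteria.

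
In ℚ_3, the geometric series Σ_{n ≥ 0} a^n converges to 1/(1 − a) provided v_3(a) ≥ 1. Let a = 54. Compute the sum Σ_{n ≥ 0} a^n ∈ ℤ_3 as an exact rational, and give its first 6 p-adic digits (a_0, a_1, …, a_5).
Σ a^n = 1/(1 − a) = -1/53;  first 6 digits = (1, 0, 0, 2, 0, 0)

v_3(a) = 3 ≥ 1, so the series converges in ℤ_3 to 1/(1 − a) = 1/(1 − 54) = -1/53. Expand this rational in ℤ_3: compute digits iteratively via d_i = x_i mod 3, x_{i+1} = (x_i − d_i)/3. The first 6 digits are (1, 0, 0, 2, 0, 0).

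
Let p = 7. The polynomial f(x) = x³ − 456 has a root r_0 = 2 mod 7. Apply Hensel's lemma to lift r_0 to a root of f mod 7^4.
r_3 = 1934 (mod 2401)

Hensel: r_{i+1} = r_i − f(r_i)/f′(r_i) mod 7^{i+2}, where f′(x) = 3x². Iterate:
  r_0 = 2 (mod 7)
  r_1 = 23 (mod 49)
  r_2 = 219 (mod 343)
  r_3 = 1934 (mod 2401)
Final: r = 1934 with f(r) ≡ 0 mod 7^4.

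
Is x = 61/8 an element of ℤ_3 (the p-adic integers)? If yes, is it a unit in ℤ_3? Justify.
x ∈ ℤ_3^× (unit); v_3(x) = 0

ℤ_3 = {x ∈ ℚ_3 : v_3(x) ≥ 0} and ℤ_3^× = {x ∈ ℤ_3 : v_3(x) = 0}. Here v_3(61/8) = v_3(num) − v_3(den) = 0; compare against these criteria.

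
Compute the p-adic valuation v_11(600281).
v_11(600281) = 4

v_11(n) is the largest exponent k such that 11^k divides n. Factor out: 600281 = 11^4 · 41. (Sign doesn't affect v_p.) So v_11(600281) = 4.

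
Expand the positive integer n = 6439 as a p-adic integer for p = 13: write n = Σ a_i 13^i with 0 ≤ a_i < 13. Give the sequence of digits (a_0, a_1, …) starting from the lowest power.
(a_0, a_1, …) = (4, 1, 12, 2)

Repeated division by 13 gives the digits low-to-high: 6439 = 4 + 1·13^1 + 12·13^2 + 2·13^3. Digit sequence: (4, 1, 12, 2).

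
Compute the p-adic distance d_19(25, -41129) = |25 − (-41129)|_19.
d_19(25, -41129) = 1/6859

Step 1 — x − y = 25 − (-41129) = 41154. Step 2 — v_19(41154) = 3 (factor: 41154 = (19^3 · 6); the sign does not affect v_p). Step 3 — |x − y|_19 = 19^{-3} = 1/6859.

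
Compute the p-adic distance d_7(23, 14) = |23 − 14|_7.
d_7(23, 14) = 1

Step 1 — x − y = 23 − 14 = 9. Step 2 — v_7(9) = 0 (factor: 9 = (7^0 · 9); the sign does not affect v_p). Step 3 — |x − y|_7 = 7^{0} = 1.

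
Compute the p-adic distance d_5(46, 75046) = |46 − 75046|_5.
d_5(46, 75046) = 1/3125

Step 1 — x − y = 46 − 75046 = -75000. Step 2 — v_5(-75000) = 5 (factor: -75000 = −(5^5 · 24); the sign does not affect v_p). Step 3 — |x − y|_5 = 5^{-5} = 1/3125.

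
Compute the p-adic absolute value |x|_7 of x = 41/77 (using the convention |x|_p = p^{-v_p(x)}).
|41/77|_7 = 7

Step 1 — compute v_7(x) by factoring powers of 7 out of the numerator and denominator: v_7(41/77) = -1. Step 2 — apply |x|_p = p^{-v_p(x)} = 7^{1} = 7.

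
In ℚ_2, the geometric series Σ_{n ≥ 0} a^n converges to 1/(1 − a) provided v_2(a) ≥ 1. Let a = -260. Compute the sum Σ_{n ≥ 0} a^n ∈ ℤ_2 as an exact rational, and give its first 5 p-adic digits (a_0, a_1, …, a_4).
Σ a^n = 1/(1 − a) = 1/261;  first 5 digits = (1, 0, 1, 1, 0)

v_2(a) = 2 ≥ 1, so the series converges in ℤ_2 to 1/(1 − a) = 1/(1 − (-260)) = 1/261. Expand this rational in ℤ_2: compute digits iteratively via d_i = x_i mod 2, x_{i+1} = (x_i − d_i)/2. The first 5 digits are (1, 0, 1, 1, 0).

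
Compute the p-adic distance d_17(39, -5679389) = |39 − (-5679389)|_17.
d_17(39, -5679389) = 1/1419857

Step 1 — x − y = 39 − (-5679389) = 5679428. Step 2 — v_17(5679428) = 5 (factor: 5679428 = (17^5 · 4); the sign does not affect v_p). Step 3 — |x − y|_17 = 17^{-5} = 1/1419857.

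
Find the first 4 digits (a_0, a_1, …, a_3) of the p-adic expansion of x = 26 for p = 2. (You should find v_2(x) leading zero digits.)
(a_0, …, a_3) = (0, 1, 0, 1)

v_2(26) = 1, so a_0 = ... = a_0 = 0. Factor out: x = 2^1 · u with u = 13 a unit in ℤ_2. Expand u iteratively via a_{v+i} = u_i mod 2, u_{i+1} = (u_i − a_{v+i})/2:
  u_0 = 13;  a_1 = 1;  u_1 = (u_0 − 1)/2 = 6
  u_1 = 6;  a_2 = 0;  u_2 = (u_1 − 0)/2 = 3
  u_2 = 3;  a_3 = 1;  u_3 = (u_2 − 1)/2 = 1
Digits: (0, 1, 0, 1).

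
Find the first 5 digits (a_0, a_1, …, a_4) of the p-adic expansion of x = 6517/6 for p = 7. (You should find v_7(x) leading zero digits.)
(a_0, …, a_4) = (0, 0, 0, 2, 6)

v_7(6517/6) = 3, so a_0 = ... = a_2 = 0. Factor out: x = 7^3 · u with u = 19/6 a unit in ℤ_7. Expand u iteratively via a_{v+i} = u_i mod 7, u_{i+1} = (u_i − a_{v+i})/7:
  u_0 = 19/6;  a_3 = 2;  u_1 = (u_0 − 2)/7 = 1/6
  u_1 = 1/6;  a_4 = 6;  u_2 = (u_1 − 6)/7 = -5/6
Digits: (0, 0, 0, 2, 6).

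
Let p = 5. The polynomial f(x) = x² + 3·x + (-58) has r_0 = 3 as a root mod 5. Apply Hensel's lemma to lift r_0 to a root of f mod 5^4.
r_3 = 288 (mod 625)

Hensel: r_{i+1} = r_i − f(r_i)·(f′(r_i))^{-1} mod 5^{i+2}, f′(x) = 2x + 3. Iterate:
  r_0 = 3 (mod 5)
  r_1 = 13 (mod 25)
  r_2 = 38 (mod 125)
  r_3 = 288 (mod 625)
Final: r = 288 satisfies f(r) ≡ 0 mod 5^4.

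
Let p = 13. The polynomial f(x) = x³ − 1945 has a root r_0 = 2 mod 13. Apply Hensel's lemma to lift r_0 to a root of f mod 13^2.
r_1 = 93 (mod 169)

Hensel: r_{i+1} = r_i − f(r_i)/f′(r_i) mod 13^{i+2}, where f′(x) = 3x². Iterate:
  r_0 = 2 (mod 13)
  r_1 = 93 (mod 169)
Final: r = 93 with f(r) ≡ 0 mod 13^2.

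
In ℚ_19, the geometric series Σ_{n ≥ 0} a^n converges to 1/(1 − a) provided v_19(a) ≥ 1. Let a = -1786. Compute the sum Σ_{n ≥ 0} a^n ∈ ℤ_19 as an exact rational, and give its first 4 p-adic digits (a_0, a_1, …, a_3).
Σ a^n = 1/(1 − a) = 1/1787;  first 4 digits = (1, 1, 15, 9)

v_19(a) = 1 ≥ 1, so the series converges in ℤ_19 to 1/(1 − a) = 1/(1 − (-1786)) = 1/1787. Expand this rational in ℤ_19: compute digits iteratively via d_i = x_i mod 19, x_{i+1} = (x_i − d_i)/19. The first 4 digits are (1, 1, 15, 9).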